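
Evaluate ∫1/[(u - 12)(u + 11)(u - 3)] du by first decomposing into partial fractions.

Cover-up: P = 1/207, Q = 1/322, R = -1/126. Decomposition: (1/207)/(u - 12) + (1/322)/(u + 11) - (1/126)/(u - 3). Integrate each term: (1/207) ln|(u - 12)| + (1/322) ln|(u + 11)| - (1/126) ln|(u - 3)| + C


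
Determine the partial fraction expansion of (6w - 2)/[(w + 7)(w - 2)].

At w=-7: α = (6·(-7) - 2)/(-7 - 2) = 44/9. At w=2: β = (6·2 - 2)/(2 + 7) = 10/9
Result: (44/9)/(w + 7) + (10/9)/(w - 2)


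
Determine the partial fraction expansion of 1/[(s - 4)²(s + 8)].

Cover-up at s=-8: γ = 1/(-8 - 4)² = 1/144. Cover-up at s=4: β = 1/(4 + 8) = 1/12. Comparing s² coeff: α = -γ = -1/144
Result: (-1/144)/(s - 4) + (1/12)/(s - 4)² + (1/144)/(s + 8)


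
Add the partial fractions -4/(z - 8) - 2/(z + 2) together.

Common denominator (z - 8)(z + 2). Numerator: -4(z + 2) - 2(z - 8) = (-4z - 8) - (2z - 16) = -6z + 8
Result: (-6z + 8)/[(z - 8)(z + 2)]


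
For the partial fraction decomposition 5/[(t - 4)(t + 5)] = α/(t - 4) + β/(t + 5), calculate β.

Cover-up at t = -5: β = 5/(-5 - 4) = -5/9


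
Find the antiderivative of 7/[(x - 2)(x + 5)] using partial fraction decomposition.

Decompose: 7/[(x - 2)(x + 5)] = 1/(x - 2) - 1/(x + 5). Integrate each term: ln|(x - 2)| - ln|(x + 5)| + C


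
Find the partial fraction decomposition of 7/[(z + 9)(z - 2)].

7/(z + 9)(z - 2) = A/(z + 9) + B/(z - 2). A = 7/(-9 - 2) = -7/11, B = 7/(2 + 9) = 7/11
Result: (-7/11)/(z + 9) + (7/11)/(z - 2)


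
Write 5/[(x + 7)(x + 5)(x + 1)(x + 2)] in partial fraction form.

Using Heaviside cover-up: (-1/12)/(x + 7) + (5/24)/(x + 5) + (5/24)/(x + 1) - (1/3)/(x + 2)


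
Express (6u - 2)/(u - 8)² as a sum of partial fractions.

(6u - 2) = A(u - 8) + B. At u = 8: B = 6·8 - 2 = 46. Coeff of u: A = 6
Result: 6/(u - 8) + 46/(u - 8)²


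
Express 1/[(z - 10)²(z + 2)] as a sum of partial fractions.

Cover-up at z=-2: γ = 1/(-2 - 10)² = 1/144. Cover-up at z=10: β = 1/(10 + 2) = 1/12. Comparing z² coeff: α = -γ = -1/144
Result: (-1/144)/(z - 10) + (1/12)/(z - 10)² + (1/144)/(z + 2)


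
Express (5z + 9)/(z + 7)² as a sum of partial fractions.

(5z + 9) = P(z + 7) + Q. At z = -7: Q = 5·(-7) + 9 = -26. Coeff of z: P = 5
Result: 5/(z + 7) - 26/(z + 7)²


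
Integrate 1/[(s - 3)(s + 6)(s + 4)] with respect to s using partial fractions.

Cover-up: A = 1/63, B = 1/18, C = -1/14. Decomposition: (1/63)/(s - 3) + (1/18)/(s + 6) - (1/14)/(s + 4). Integrate each term: (1/63) ln|(s - 3)| + (1/18) ln|(s + 6)| - (1/14) ln|(s + 4)| + C


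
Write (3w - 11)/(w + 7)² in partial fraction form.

(3w - 11) = α(w + 7) + β. At w = -7: β = 3·(-7) - 11 = -32. Coeff of w: α = 3
Result: 3/(w + 7) - 32/(w + 7)²


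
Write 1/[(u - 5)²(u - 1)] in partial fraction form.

Cover-up at u=1: γ = 1/(1 - 5)² = 1/16. Cover-up at u=5: β = 1/(5 - 1) = 1/4. Comparing u² coeff: α = -γ = -1/16
Result: (-1/16)/(u - 5) + (1/4)/(u - 5)² + (1/16)/(u - 1)


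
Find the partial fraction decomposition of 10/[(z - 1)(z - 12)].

10/(z - 1)(z - 12) = P/(z - 1) + Q/(z - 12). P = 10/(1 - 12) = -10/11, Q = 10/(12 - 1) = 10/11
Result: (-10/11)/(z - 1) + (10/11)/(z - 12)


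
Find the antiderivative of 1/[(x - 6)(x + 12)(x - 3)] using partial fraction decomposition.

Cover-up: α = 1/54, β = 1/270, γ = -1/45. Decomposition: (1/54)/(x - 6) + (1/270)/(x + 12) - (1/45)/(x - 3). Integrate each term: (1/54) ln|(x - 6)| + (1/270) ln|(x + 12)| - (1/45) ln|(x - 3)| + C


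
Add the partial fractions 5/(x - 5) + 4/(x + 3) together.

Common denominator (x - 5)(x + 3). Numerator: 5(x + 3) + 4(x - 5) = (5x + 15) + (4x - 20) = 9x - 5
Result: (9x - 5)/[(x - 5)(x + 3)]


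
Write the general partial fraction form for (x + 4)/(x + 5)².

Repeated linear factor: A/(x + 5) + B/(x + 5)²


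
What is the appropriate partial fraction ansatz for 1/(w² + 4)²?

Repeated quadratic factor: (αw + β)/(w² + 4) + (γw + δ)/(w² + 4)²


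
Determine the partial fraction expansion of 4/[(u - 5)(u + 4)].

4/(u - 5)(u + 4) = α/(u - 5) + β/(u + 4). α = 4/(5 + 4) = 4/9, β = 4/(-4 - 5) = -4/9
Result: (4/9)/(u - 5) - (4/9)/(u + 4)


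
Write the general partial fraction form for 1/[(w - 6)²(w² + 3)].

Repeated linear + quadratic: P/(w - 6) + Q/(w - 6)² + (Rw + S)/(w² + 3)


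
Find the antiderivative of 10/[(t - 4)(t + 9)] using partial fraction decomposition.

Decompose: 10/[(t - 4)(t + 9)] = (10/13)/(t - 4) - (10/13)/(t + 9). Integrate each term: (10/13) ln|(t - 4)| - (10/13) ln|(t + 9)| + C


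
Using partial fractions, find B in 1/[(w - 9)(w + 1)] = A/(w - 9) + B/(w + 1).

Cover-up at w = -1: B = 1/(-1 - 9) = -1/10


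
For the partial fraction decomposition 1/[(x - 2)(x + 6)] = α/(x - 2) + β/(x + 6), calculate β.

Cover-up at x = -6: β = 1/(-6 - 2) = -1/8


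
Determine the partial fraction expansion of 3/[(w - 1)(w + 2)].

3/(w - 1)(w + 2) = A/(w - 1) + B/(w + 2). A = 3/(1 + 2) = 1, B = 3/(-2 - 1) = -1
Result: 1/(w - 1) - 1/(w + 2)


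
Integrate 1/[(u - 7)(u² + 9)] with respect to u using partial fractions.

Cover-up at u=7: P = 1/(7²+9) = 1/58. Coeff matching: Q = -1/58, R = -7/58. Decomposition: (1/58)/(u - 7) - ((1/58)u + 7/58)/(u² + 9). Integrate: linear → ln, quadratic → (1/2)ln + arctan: (1/58) ln|(u - 7)| - (1/116) ln(u² + 9) - (7/174) arctan(u/3) + C


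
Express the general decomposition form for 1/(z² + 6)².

Repeated quadratic factor: (Az + B)/(z² + 6) + (Cz + D)/(z² + 6)²


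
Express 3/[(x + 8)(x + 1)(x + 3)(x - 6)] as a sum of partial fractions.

Using Heaviside cover-up: (-3/490)/(x + 8) - (3/98)/(x + 1) + (1/30)/(x + 3) + (1/294)/(x - 6)


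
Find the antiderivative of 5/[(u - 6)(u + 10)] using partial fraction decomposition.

Decompose: 5/[(u - 6)(u + 10)] = (5/16)/(u - 6) - (5/16)/(u + 10). Integrate each term: (5/16) ln|(u - 6)| - (5/16) ln|(u + 10)| + C


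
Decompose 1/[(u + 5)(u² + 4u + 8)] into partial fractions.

Cover-up at u = -5: P = 1/((-5)² + 4·(-5) + 8) = 1/13. Then Q = -P = -1/13, R = -P·(4 - 5) = 1/13
Result: (1/13)/(u + 5) - ((1/13)u - 1/13)/(u² + 4u + 8)


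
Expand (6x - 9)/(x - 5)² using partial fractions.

(6x - 9) = A(x - 5) + B. At x = 5: B = 6·5 - 9 = 21. Coeff of x: A = 6
Result: 6/(x - 5) + 21/(x - 5)²


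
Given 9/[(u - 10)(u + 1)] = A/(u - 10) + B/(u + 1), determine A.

Cover-up at u = 10: A = 9/(10 + 1) = 9/11


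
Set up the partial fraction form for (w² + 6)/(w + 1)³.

Repeated linear factor (power 3): α/(w + 1) + β/(w + 1)² + γ/(w + 1)³


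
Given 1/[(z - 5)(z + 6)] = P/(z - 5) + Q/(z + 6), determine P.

Cover-up at z = 5: P = 1/(5 + 6) = 1/11


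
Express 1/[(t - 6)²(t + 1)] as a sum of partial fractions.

Cover-up at t=-1: γ = 1/(-1 - 6)² = 1/49. Cover-up at t=6: β = 1/(6 + 1) = 1/7. Comparing t² coeff: α = -γ = -1/49
Result: (-1/49)/(t - 6) + (1/7)/(t - 6)² + (1/49)/(t + 1)


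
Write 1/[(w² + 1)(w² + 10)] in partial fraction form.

Coefficient matching gives A = C = 0, B = 1/(10-1) = 1/9, D = -B = -1/9
Result: (1/9)/(w² + 1) - (1/9)/(w² + 10)


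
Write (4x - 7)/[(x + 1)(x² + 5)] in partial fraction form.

At x=-1: A = (4·(-1) - 7)/((-1)² + 5) = -11/6. B = -A = 11/6, C = 4 - (-1)·A = 13/6
Result: (-11/6)/(x + 1) + ((11/6)x + 13/6)/(x² + 5)


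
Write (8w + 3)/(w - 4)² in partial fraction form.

(8w + 3) = A(w - 4) + B. At w = 4: B = 8·4 + 3 = 35. Coeff of w: A = 8
Result: 8/(w - 4) + 35/(w - 4)²


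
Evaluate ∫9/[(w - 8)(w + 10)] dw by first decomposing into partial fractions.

Decompose: 9/[(w - 8)(w + 10)] = (1/2)/(w - 8) - (1/2)/(w + 10). Integrate each term: (1/2) ln|(w - 8)| - (1/2) ln|(w + 10)| + C


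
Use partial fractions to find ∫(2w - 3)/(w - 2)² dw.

Decompose: α = 2, β = 2·2 - 3 = 1, so (2w - 3)/(w - 2)² = 2/(w - 2) + 1/(w - 2)². Integrate: ∫ α/(w - 2) dw = 2 ln|(w - 2)|; ∫ β/(w - 2)² dw = -1/(w - 2). Sum: 2 ln|(w - 2)| - 1/(w - 2) + C


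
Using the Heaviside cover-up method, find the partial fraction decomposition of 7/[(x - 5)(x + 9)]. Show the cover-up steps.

Cover (x - 5): set x=5, get P = 7/(5 + 9) = 1/2. Cover (x + 9): set x=-9, get Q = 7/(-9 - 5) = -1/2.
Result: (1/2)/(x - 5) - (1/2)/(x + 9)


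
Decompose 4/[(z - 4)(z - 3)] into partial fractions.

4/(z - 4)(z - 3) = A/(z - 4) + B/(z - 3). A = 4/(4 - 3) = 4, B = 4/(3 - 4) = -4
Result: 4/(z - 4) - 4/(z - 3)


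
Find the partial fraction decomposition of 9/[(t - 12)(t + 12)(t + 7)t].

Using Heaviside cover-up: (1/608)/(t - 12) - (1/160)/(t + 12) + (9/665)/(t + 7) - (1/112)/t


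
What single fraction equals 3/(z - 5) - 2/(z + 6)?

Common denominator (z - 5)(z + 6). Numerator: 3(z + 6) - 2(z - 5) = (3z + 18) - (2z - 10) = z + 28
Result: (z + 28)/[(z - 5)(z + 6)]


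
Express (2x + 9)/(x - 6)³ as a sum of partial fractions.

(2x + 9) = α(x - 6)² + β(x - 6) + γ. At x = 6: γ = 2·6 + 9 = 21. Coefficients: α = 0, β = 2
Result: 2/(x - 6)² + 21/(x - 6)³


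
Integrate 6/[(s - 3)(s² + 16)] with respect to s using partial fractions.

Cover-up at s=3: A = 6/(3²+16) = 6/25. Coeff matching: B = -6/25, C = -18/25. Decomposition: (6/25)/(s - 3) - ((6/25)s + 18/25)/(s² + 16). Integrate: linear → ln, quadratic → (1/2)ln + arctan: (6/25) ln|(s - 3)| - (3/25) ln(s² + 16) - (9/50) arctan(s/4) + C


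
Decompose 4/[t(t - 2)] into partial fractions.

4/t(t - 2) = P/t + Q/(t - 2). P = 4/(0 - 2) = -2, Q = 4/(2 - 0) = 2
Result: -2/t + 2/(t - 2)


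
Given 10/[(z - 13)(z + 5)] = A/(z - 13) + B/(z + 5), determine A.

Cover-up at z = 13: A = 10/(13 + 5) = 10/18 = 5/9


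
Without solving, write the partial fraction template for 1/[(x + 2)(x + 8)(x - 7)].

Three distinct linear factors: P/(x + 2) + Q/(x + 8) + R/(x - 7)


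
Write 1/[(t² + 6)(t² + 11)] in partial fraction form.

Coefficient matching gives A = C = 0, B = 1/(11-6) = 1/5, D = -B = -1/5
Result: (1/5)/(t² + 6) - (1/5)/(t² + 11)


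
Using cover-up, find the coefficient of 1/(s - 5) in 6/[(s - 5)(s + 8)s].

Cover (s - 5), set s=5: 6/[(5 + 8)(5 - 0)] = 6/65


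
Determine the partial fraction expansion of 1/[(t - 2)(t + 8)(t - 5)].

Using cover-up method: P = -1/30, Q = 1/130, R = 1/39
Result: (-1/30)/(t - 2) + (1/130)/(t + 8) + (1/39)/(t - 5)


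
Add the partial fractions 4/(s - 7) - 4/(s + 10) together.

Common denominator (s - 7)(s + 10). Numerator: 4(s + 10) - 4(s - 7) = (4s + 40) - (4s - 28) = 68
Result: (68)/[(s - 7)(s + 10)]


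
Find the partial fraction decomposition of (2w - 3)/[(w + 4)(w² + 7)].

At w=-4: α = (2·(-4) - 3)/((-4)² + 7) = -11/23. β = -α = 11/23, γ = 2 - (-4)·α = 2/23
Result: (-11/23)/(w + 4) + ((11/23)w + 2/23)/(w² + 7)


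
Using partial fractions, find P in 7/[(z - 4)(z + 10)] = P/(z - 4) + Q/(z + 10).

Cover-up at z = 4: P = 7/(4 + 10) = 7/14 = 1/2


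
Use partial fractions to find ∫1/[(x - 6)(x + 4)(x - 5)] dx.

Cover-up: P = 1/10, Q = 1/90, R = -1/9. Decomposition: (1/10)/(x - 6) + (1/90)/(x + 4) - (1/9)/(x - 5). Integrate each term: (1/10) ln|(x - 6)| + (1/90) ln|(x + 4)| - (1/9) ln|(x - 5)| + C


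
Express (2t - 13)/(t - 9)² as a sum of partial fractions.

(2t - 13) = A(t - 9) + B. At t = 9: B = 2·9 - 13 = 5. Coeff of t: A = 2
Result: 2/(t - 9) + 5/(t - 9)²


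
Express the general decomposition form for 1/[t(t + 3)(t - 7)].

Three distinct linear factors: A/t + B/(t + 3) + C/(t - 7)


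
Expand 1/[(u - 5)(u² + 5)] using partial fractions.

Cover-up at u = 5: α = 1/(5² + 5) = 1/30. Then β = -α = -1/30, γ = -α·(0 + 5) = -1/6
Result: (1/30)/(u - 5) - ((1/30)u + 1/6)/(u² + 5)


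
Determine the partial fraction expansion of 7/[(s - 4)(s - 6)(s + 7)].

Using cover-up method: α = -7/22, β = 7/26, γ = 7/143
Result: (-7/22)/(s - 4) + (7/26)/(s - 6) + (7/143)/(s + 7)


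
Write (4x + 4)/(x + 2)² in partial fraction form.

(4x + 4) = α(x + 2) + β. At x = -2: β = 4·(-2) + 4 = -4. Coeff of x: α = 4
Result: 4/(x + 2) - 4/(x + 2)²


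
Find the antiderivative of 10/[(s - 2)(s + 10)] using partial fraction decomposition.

Decompose: 10/[(s - 2)(s + 10)] = (5/6)/(s - 2) - (5/6)/(s + 10). Integrate each term: (5/6) ln|(s - 2)| - (5/6) ln|(s + 10)| + C


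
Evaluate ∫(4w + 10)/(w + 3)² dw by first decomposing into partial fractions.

Decompose: A = 4, B = 4·(-3) + 10 = -2, so (4w + 10)/(w + 3)² = 4/(w + 3) - 2/(w + 3)². Integrate: ∫ A/(w + 3) dw = 4 ln|(w + 3)|; ∫ B/(w + 3)² dw = 2/(w + 3). Sum: 4 ln|(w + 3)| + 2/(w + 3) + C


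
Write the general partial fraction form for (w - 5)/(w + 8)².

Repeated linear factor: A/(w + 8) + B/(w + 8)²


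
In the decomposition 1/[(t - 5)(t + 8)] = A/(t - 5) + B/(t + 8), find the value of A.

Cover-up at t = 5: A = 1/(5 + 8) = 1/13


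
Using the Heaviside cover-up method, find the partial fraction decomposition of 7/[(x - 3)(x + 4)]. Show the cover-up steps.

Cover (x - 3): set x=3, get α = 7/(3 + 4) = 1. Cover (x + 4): set x=-4, get β = 7/(-4 - 3) = -1.
Result: 1/(x - 3) - 1/(x + 4)


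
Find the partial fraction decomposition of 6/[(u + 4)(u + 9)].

6/(u + 4)(u + 9) = P/(u + 4) + Q/(u + 9). P = 6/(-4 + 9) = 6/5, Q = 6/(-9 + 4) = -6/5
Result: (6/5)/(u + 4) - (6/5)/(u + 9)


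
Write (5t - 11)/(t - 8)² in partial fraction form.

(5t - 11) = P(t - 8) + Q. At t = 8: Q = 5·8 - 11 = 29. Coeff of t: P = 5
Result: 5/(t - 8) + 29/(t - 8)²


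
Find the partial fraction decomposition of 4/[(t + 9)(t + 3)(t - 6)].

Using cover-up method: α = 2/45, β = -2/27, γ = 4/135
Result: (2/45)/(t + 9) - (2/27)/(t + 3) + (4/135)/(t - 6)


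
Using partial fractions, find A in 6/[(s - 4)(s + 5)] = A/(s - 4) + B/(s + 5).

Cover-up at s = 4: A = 6/(4 + 5) = 6/9 = 2/3


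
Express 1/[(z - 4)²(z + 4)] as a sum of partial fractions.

Cover-up at z=-4: R = 1/(-4 - 4)² = 1/64. Cover-up at z=4: Q = 1/(4 + 4) = 1/8. Comparing z² coeff: P = -R = -1/64
Result: (-1/64)/(z - 4) + (1/8)/(z - 4)² + (1/64)/(z + 4)


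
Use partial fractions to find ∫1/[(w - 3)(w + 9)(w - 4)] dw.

Cover-up: A = -1/12, B = 1/156, C = 1/13. Decomposition: (-1/12)/(w - 3) + (1/156)/(w + 9) + (1/13)/(w - 4). Integrate each term: (-1/12) ln|(w - 3)| + (1/156) ln|(w + 9)| + (1/13) ln|(w - 4)| + C


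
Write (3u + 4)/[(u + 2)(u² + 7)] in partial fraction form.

At u=-2: α = (3·(-2) + 4)/((-2)² + 7) = -2/11. β = -α = 2/11, γ = 3 - (-2)·α = 29/11
Result: (-2/11)/(u + 2) + ((2/11)u + 29/11)/(u² + 7)


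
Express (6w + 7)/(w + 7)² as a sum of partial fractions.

(6w + 7) = α(w + 7) + β. At w = -7: β = 6·(-7) + 7 = -35. Coeff of w: α = 6
Result: 6/(w + 7) - 35/(w + 7)²


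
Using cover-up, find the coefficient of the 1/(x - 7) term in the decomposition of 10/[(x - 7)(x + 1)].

Cover (x - 7), set x=7: 10/((x + 1) at x=7) = 10/(8) = 5/4


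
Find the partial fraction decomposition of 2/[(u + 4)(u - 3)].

2/(u + 4)(u - 3) = α/(u + 4) + β/(u - 3). α = 2/(-4 - 3) = -2/7, β = 2/(3 + 4) = 2/7
Result: (-2/7)/(u + 4) + (2/7)/(u - 3)


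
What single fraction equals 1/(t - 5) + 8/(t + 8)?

Common denominator (t - 5)(t + 8). Numerator: 1(t + 8) + 8(t - 5) = (t + 8) + (8t - 40) = 9t - 32
Result: (9t - 32)/[(t - 5)(t + 8)]


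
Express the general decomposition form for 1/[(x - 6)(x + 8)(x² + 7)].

Two linear + quadratic: P/(x - 6) + Q/(x + 8) + (Rx + S)/(x² + 7)


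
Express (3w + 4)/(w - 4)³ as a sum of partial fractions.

(3w + 4) = P(w - 4)² + Q(w - 4) + R. At w = 4: R = 3·4 + 4 = 16. Coefficients: P = 0, Q = 3
Result: 3/(w - 4)² + 16/(w - 4)³


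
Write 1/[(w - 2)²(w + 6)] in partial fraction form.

Cover-up at w=-6: C = 1/(-6 - 2)² = 1/64. Cover-up at w=2: B = 1/(2 + 6) = 1/8. Comparing w² coeff: A = -C = -1/64
Result: (-1/64)/(w - 2) + (1/8)/(w - 2)² + (1/64)/(w + 6)


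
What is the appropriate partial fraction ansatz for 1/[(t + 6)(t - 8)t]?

Three distinct linear factors: A/(t + 6) + B/(t - 8) + C/t


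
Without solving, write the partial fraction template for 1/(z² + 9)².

Repeated quadratic factor: (αz + β)/(z² + 9) + (γz + δ)/(z² + 9)²


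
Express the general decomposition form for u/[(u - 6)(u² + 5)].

Linear + irreducible quadratic: α/(u - 6) + (βu + γ)/(u² + 5)


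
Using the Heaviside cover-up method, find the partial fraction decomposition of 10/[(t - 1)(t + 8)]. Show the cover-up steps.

Cover (t - 1): set t=1, get α = 10/(1 + 8) = 10/9. Cover (t + 8): set t=-8, get β = 10/(-8 - 1) = -10/9.
Result: (10/9)/(t - 1) - (10/9)/(t + 8)


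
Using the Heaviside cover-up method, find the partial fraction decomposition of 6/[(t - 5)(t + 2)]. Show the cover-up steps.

Cover (t - 5): set t=5, get A = 6/(5 + 2) = 6/7. Cover (t + 2): set t=-2, get B = 6/(-2 - 5) = -6/7.
Result: (6/7)/(t - 5) - (6/7)/(t + 2)


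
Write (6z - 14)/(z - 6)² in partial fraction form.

(6z - 14) = A(z - 6) + B. At z = 6: B = 6·6 - 14 = 22. Coeff of z: A = 6
Result: 6/(z - 6) + 22/(z - 6)²


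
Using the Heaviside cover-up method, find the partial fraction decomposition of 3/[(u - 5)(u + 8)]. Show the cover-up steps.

Cover (u - 5): set u=5, get α = 3/(5 + 8) = 3/13. Cover (u + 8): set u=-8, get β = 3/(-8 - 5) = -3/13.
Result: (3/13)/(u - 5) - (3/13)/(u + 8)


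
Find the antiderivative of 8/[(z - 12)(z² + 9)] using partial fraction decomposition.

Cover-up at z=12: P = 8/(12²+9) = 8/153. Coeff matching: Q = -8/153, R = -32/51. Decomposition: (8/153)/(z - 12) - ((8/153)z + 32/51)/(z² + 9). Integrate: linear → ln, quadratic → (1/2)ln + arctan: (8/153) ln|(z - 12)| - (4/153) ln(z² + 9) - (32/153) arctan(z/3) + C


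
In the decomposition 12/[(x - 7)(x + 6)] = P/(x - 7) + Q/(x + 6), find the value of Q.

Cover-up at x = -6: Q = 12/(-6 - 7) = -12/13


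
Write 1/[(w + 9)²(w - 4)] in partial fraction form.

Cover-up at w=4: R = 1/(4 + 9)² = 1/169. Cover-up at w=-9: Q = 1/(-9 - 4) = -1/13. Comparing w² coeff: P = -R = -1/169
Result: (-1/169)/(w + 9) - (1/13)/(w + 9)² + (1/169)/(w - 4)


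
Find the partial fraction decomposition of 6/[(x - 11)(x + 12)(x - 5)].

Using cover-up method: P = 1/23, Q = 6/391, R = -1/17
Result: (1/23)/(x - 11) + (6/391)/(x + 12) - (1/17)/(x - 5)


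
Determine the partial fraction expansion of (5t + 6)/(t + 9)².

(5t + 6) = α(t + 9) + β. At t = -9: β = 5·(-9) + 6 = -39. Coeff of t: α = 5
Result: 5/(t + 9) - 39/(t + 9)²


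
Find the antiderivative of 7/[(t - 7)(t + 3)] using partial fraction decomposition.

Decompose: 7/[(t - 7)(t + 3)] = (7/10)/(t - 7) - (7/10)/(t + 3). Integrate each term: (7/10) ln|(t - 7)| - (7/10) ln|(t + 3)| + C


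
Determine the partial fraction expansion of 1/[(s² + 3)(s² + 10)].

Coefficient matching gives A = C = 0, B = 1/(10-3) = 1/7, D = -B = -1/7
Result: (1/7)/(s² + 3) - (1/7)/(s² + 10)


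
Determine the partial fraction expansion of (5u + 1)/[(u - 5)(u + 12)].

At u=5: P = (5·5 + 1)/(5 + 12) = 26/17. At u=-12: Q = (5·(-12) + 1)/(-12 - 5) = 59/17
Result: (26/17)/(u - 5) + (59/17)/(u + 12)


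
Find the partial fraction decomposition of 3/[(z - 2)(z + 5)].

3/(z - 2)(z + 5) = α/(z - 2) + β/(z + 5). α = 3/(2 + 5) = 3/7, β = 3/(-5 - 2) = -3/7
Result: (3/7)/(z - 2) - (3/7)/(z + 5)


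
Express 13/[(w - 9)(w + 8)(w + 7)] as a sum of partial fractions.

Using cover-up method: α = 13/272, β = 13/17, γ = -13/16
Result: (13/272)/(w - 9) + (13/17)/(w + 8) - (13/16)/(w + 7)


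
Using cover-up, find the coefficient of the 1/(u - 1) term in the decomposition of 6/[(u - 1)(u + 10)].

Cover (u - 1), set u=1: 6/((u + 10) at u=1) = 6/(11) = 6/11


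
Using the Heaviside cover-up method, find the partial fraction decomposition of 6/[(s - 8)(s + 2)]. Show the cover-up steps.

Cover (s - 8): set s=8, get A = 6/(8 + 2) = 3/5. Cover (s + 2): set s=-2, get B = 6/(-2 - 8) = -3/5.
Result: (3/5)/(s - 8) - (3/5)/(s + 2)


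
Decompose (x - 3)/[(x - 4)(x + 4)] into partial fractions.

At x=4: P = (1·4 - 3)/(4 + 4) = 1/8. At x=-4: Q = (1·(-4) - 3)/(-4 - 4) = 7/8
Result: (1/8)/(x - 4) + (7/8)/(x + 4)


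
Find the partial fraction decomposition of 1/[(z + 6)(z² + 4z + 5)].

Cover-up at z = -6: α = 1/((-6)² + 4·(-6) + 5) = 1/17. Then β = -α = -1/17, γ = -α·(4 - 6) = 2/17
Result: (1/17)/(z + 6) - ((1/17)z - 2/17)/(z² + 4z + 5)


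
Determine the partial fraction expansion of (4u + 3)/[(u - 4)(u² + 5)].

At u=4: P = (4·4 + 3)/(4² + 5) = 19/21. Q = -P = -19/21, R = 4 - 4·P = 8/21
Result: (19/21)/(u - 4) - ((19/21)u - 8/21)/(u² + 5)


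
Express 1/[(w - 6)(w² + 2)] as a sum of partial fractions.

Cover-up at w = 6: P = 1/(6² + 2) = 1/38. Then Q = -P = -1/38, R = -P·(0 + 6) = -3/19
Result: (1/38)/(w - 6) - ((1/38)w + 3/19)/(w² + 2)


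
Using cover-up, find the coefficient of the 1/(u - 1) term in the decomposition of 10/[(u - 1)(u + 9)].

Cover (u - 1), set u=1: 10/((u + 9) at u=1) = 10/(10) = 1


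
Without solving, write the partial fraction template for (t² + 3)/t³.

Repeated linear factor (power 3): P/t + Q/t² + R/t³


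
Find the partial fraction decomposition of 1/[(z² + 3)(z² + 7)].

Coefficient matching gives α = γ = 0, β = 1/(7-3) = 1/4, δ = -β = -1/4
Result: (1/4)/(z² + 3) - (1/4)/(z² + 7)


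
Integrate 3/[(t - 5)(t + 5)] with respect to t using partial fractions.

Decompose: 3/[(t - 5)(t + 5)] = (3/10)/(t - 5) - (3/10)/(t + 5). Integrate each term: (3/10) ln|(t - 5)| - (3/10) ln|(t + 5)| + C


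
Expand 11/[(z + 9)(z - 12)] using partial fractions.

11/(z + 9)(z - 12) = A/(z + 9) + B/(z - 12). A = 11/(-9 - 12) = -11/21, B = 11/(12 + 9) = 11/21
Result: (-11/21)/(z + 9) + (11/21)/(z - 12)


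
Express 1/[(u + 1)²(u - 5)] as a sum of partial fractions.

Cover-up at u=5: C = 1/(5 + 1)² = 1/36. Cover-up at u=-1: B = 1/(-1 - 5) = -1/6. Comparing u² coeff: A = -C = -1/36
Result: (-1/36)/(u + 1) - (1/6)/(u + 1)² + (1/36)/(u - 5)


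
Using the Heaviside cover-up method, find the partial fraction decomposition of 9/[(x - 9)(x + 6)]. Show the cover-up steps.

Cover (x - 9): set x=9, get P = 9/(9 + 6) = 3/5. Cover (x + 6): set x=-6, get Q = 9/(-6 - 9) = -3/5.
Result: (3/5)/(x - 9) - (3/5)/(x + 6)


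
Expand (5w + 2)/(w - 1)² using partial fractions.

(5w + 2) = α(w - 1) + β. At w = 1: β = 5·1 + 2 = 7. Coeff of w: α = 5
Result: 5/(w - 1) + 7/(w - 1)²


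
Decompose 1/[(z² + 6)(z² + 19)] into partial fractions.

Coefficient matching gives α = γ = 0, β = 1/(19-6) = 1/13, δ = -β = -1/13
Result: (1/13)/(z² + 6) - (1/13)/(z² + 19)


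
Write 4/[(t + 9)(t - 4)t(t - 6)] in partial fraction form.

Using Heaviside cover-up: (-4/1755)/(t + 9) - (1/26)/(t - 4) + (1/54)/t + (1/45)/(t - 6)


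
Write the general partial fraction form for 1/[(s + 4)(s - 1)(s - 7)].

Three distinct linear factors: α/(s + 4) + β/(s - 1) + γ/(s - 7)


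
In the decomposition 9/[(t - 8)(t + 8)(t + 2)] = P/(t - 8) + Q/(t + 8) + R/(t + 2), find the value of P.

Cover-up at t = 8: P = 9/[(8 + 8)(8 + 2)] = 9/[(16)(10)] = 9/160


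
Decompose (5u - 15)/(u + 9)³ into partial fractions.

(5u - 15) = α(u + 9)² + β(u + 9) + γ. At u = -9: γ = 5·(-9) - 15 = -60. Coefficients: α = 0, β = 5
Result: 5/(u + 9)² - 60/(u + 9)³


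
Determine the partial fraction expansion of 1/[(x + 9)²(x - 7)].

Cover-up at x=7: γ = 1/(7 + 9)² = 1/256. Cover-up at x=-9: β = 1/(-9 - 7) = -1/16. Comparing x² coeff: α = -γ = -1/256
Result: (-1/256)/(x + 9) - (1/16)/(x + 9)² + (1/256)/(x - 7)


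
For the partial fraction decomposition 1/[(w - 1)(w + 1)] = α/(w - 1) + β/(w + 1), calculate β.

Cover-up at w = -1: β = 1/(-1 - 1) = -1/2


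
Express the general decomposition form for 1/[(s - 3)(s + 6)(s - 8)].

Three distinct linear factors: A/(s - 3) + B/(s + 6) + C/(s - 8)


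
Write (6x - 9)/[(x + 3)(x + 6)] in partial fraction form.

At x=-3: α = (6·(-3) - 9)/(-3 + 6) = -9. At x=-6: β = (6·(-6) - 9)/(-6 + 3) = 15
Result: -9/(x + 3) + 15/(x + 6)


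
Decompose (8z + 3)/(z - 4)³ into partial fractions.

(8z + 3) = A(z - 4)² + B(z - 4) + C. At z = 4: C = 8·4 + 3 = 35. Coefficients: A = 0, B = 8
Result: 8/(z - 4)² + 35/(z - 4)³


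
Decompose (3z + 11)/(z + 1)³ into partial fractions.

(3z + 11) = α(z + 1)² + β(z + 1) + γ. At z = -1: γ = 3·(-1) + 11 = 8. Coefficients: α = 0, β = 3
Result: 3/(z + 1)² + 8/(z + 1)³


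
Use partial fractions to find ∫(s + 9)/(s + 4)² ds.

Decompose: α = 1, β = 1·(-4) + 9 = 5, so (s + 9)/(s + 4)² = 1/(s + 4) + 5/(s + 4)². Integrate: ∫ α/(s + 4) ds = ln|(s + 4)|; ∫ β/(s + 4)² ds = -5/(s + 4). Sum: ln|(s + 4)| - 5/(s + 4) + C


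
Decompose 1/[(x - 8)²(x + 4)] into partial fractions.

Cover-up at x=-4: C = 1/(-4 - 8)² = 1/144. Cover-up at x=8: B = 1/(8 + 4) = 1/12. Comparing x² coeff: A = -C = -1/144
Result: (-1/144)/(x - 8) + (1/12)/(x - 8)² + (1/144)/(x + 4)


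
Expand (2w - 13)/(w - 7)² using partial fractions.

(2w - 13) = P(w - 7) + Q. At w = 7: Q = 2·7 - 13 = 1. Coeff of w: P = 2
Result: 2/(w - 7) + 1/(w - 7)²


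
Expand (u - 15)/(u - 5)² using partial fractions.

(u - 15) = A(u - 5) + B. At u = 5: B = 1·5 - 15 = -10. Coeff of u: A = 1
Result: 1/(u - 5) - 10/(u - 5)²


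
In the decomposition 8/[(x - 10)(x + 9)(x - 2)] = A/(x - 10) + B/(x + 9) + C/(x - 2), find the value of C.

Cover-up at x = 2: C = 8/[(2 - 10)(2 + 9)] = 8/[(-8)(11)] = -8/88 = -1/11


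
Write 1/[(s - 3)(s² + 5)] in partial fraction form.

Cover-up at s = 3: P = 1/(3² + 5) = 1/14. Then Q = -P = -1/14, R = -P·(0 + 3) = -3/14
Result: (1/14)/(s - 3) - ((1/14)s + 3/14)/(s² + 5)


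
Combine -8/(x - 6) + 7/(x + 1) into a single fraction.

Common denominator (x - 6)(x + 1). Numerator: -8(x + 1) + 7(x - 6) = (-8x - 8) + (7x - 42) = -x - 50
Result: (-x - 50)/[(x - 6)(x + 1)]


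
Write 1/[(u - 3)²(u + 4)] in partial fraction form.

Cover-up at u=-4: C = 1/(-4 - 3)² = 1/49. Cover-up at u=3: B = 1/(3 + 4) = 1/7. Comparing u² coeff: A = -C = -1/49
Result: (-1/49)/(u - 3) + (1/7)/(u - 3)² + (1/49)/(u + 4)


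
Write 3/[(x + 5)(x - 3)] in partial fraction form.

3/(x + 5)(x - 3) = P/(x + 5) + Q/(x - 3). P = 3/(-5 - 3) = -3/8, Q = 3/(3 + 5) = 3/8
Result: (-3/8)/(x + 5) + (3/8)/(x - 3)


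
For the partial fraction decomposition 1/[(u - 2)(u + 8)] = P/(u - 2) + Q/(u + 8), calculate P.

Cover-up at u = 2: P = 1/(2 + 8) = 1/10


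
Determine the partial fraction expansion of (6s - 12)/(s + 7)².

(6s - 12) = A(s + 7) + B. At s = -7: B = 6·(-7) - 12 = -54. Coeff of s: A = 6
Result: 6/(s + 7) - 54/(s + 7)²


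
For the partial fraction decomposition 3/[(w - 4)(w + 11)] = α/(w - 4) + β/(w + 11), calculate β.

Cover-up at w = -11: β = 3/(-11 - 4) = -3/15 = -1/5


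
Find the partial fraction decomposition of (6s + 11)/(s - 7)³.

(6s + 11) = P(s - 7)² + Q(s - 7) + R. At s = 7: R = 6·7 + 11 = 53. Coefficients: P = 0, Q = 6
Result: 6/(s - 7)² + 53/(s - 7)³


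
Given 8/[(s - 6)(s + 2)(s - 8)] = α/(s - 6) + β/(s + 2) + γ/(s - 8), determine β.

Cover-up at s = -2: β = 8/[(-2 - 6)(-2 - 8)] = 8/[(-8)(-10)] = 8/80 = 1/10


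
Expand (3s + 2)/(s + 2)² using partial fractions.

(3s + 2) = α(s + 2) + β. At s = -2: β = 3·(-2) + 2 = -4. Coeff of s: α = 3
Result: 3/(s + 2) - 4/(s + 2)²


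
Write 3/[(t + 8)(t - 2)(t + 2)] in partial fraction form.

Using cover-up method: A = 1/20, B = 3/40, C = -1/8
Result: (1/20)/(t + 8) + (3/40)/(t - 2) - (1/8)/(t + 2)


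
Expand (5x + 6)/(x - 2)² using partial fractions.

(5x + 6) = A(x - 2) + B. At x = 2: B = 5·2 + 6 = 16. Coeff of x: A = 5
Result: 5/(x - 2) + 16/(x - 2)²


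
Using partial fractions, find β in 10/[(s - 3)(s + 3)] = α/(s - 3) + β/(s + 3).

Cover-up at s = -3: β = 10/(-3 - 3) = -10/6 = -5/3


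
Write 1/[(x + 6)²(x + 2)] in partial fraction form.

Cover-up at x=-2: C = 1/(-2 + 6)² = 1/16. Cover-up at x=-6: B = 1/(-6 + 2) = -1/4. Comparing x² coeff: A = -C = -1/16
Result: (-1/16)/(x + 6) - (1/4)/(x + 6)² + (1/16)/(x + 2)


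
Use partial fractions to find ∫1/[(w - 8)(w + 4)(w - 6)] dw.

Cover-up: A = 1/24, B = 1/120, C = -1/20. Decomposition: (1/24)/(w - 8) + (1/120)/(w + 4) - (1/20)/(w - 6). Integrate each term: (1/24) ln|(w - 8)| + (1/120) ln|(w + 4)| - (1/20) ln|(w - 6)| + C


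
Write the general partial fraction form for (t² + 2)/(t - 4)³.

Repeated linear factor (power 3): α/(t - 4) + β/(t - 4)² + γ/(t - 4)³


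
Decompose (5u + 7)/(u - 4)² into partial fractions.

(5u + 7) = α(u - 4) + β. At u = 4: β = 5·4 + 7 = 27. Coeff of u: α = 5
Result: 5/(u - 4) + 27/(u - 4)²


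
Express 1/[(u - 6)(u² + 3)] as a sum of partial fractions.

Cover-up at u = 6: A = 1/(6² + 3) = 1/39. Then B = -A = -1/39, C = -A·(0 + 6) = -2/13
Result: (1/39)/(u - 6) - ((1/39)u + 2/13)/(u² + 3)


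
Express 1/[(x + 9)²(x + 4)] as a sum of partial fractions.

Cover-up at x=-4: R = 1/(-4 + 9)² = 1/25. Cover-up at x=-9: Q = 1/(-9 + 4) = -1/5. Comparing x² coeff: P = -R = -1/25
Result: (-1/25)/(x + 9) - (1/5)/(x + 9)² + (1/25)/(x + 4)


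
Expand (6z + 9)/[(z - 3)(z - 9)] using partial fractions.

At z=3: A = (6·3 + 9)/(3 - 9) = -9/2. At z=9: B = (6·9 + 9)/(9 - 3) = 21/2
Result: (-9/2)/(z - 3) + (21/2)/(z - 9)


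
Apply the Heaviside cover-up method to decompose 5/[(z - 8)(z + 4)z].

Cover (z - 8), z=8: A = 5/[(8 + 4)(8 - 0)] = 5/96. Cover (z + 4), z=-4: B = 5/[(-4 - 8)(-4 - 0)] = 5/48. Cover z, z=0: C = 5/[(0 - 8)(0 + 4)] = -5/32.
Result: (5/96)/(z - 8) + (5/48)/(z + 4) - (5/32)/z


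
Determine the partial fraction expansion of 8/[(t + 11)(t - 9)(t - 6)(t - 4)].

Using Heaviside cover-up: (-2/1275)/(t + 11) + (2/75)/(t - 9) - (4/51)/(t - 6) + (4/75)/(t - 4)


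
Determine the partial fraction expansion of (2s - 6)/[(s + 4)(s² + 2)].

At s=-4: P = (2·(-4) - 6)/((-4)² + 2) = -7/9. Q = -P = 7/9, R = 2 - (-4)·P = -10/9
Result: (-7/9)/(s + 4) + ((7/9)s - 10/9)/(s² + 2)


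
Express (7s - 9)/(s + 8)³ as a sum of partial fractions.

(7s - 9) = P(s + 8)² + Q(s + 8) + R. At s = -8: R = 7·(-8) - 9 = -65. Coefficients: P = 0, Q = 7
Result: 7/(s + 8)² - 65/(s + 8)³


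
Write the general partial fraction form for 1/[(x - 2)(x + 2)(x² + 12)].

Two linear + quadratic: α/(x - 2) + β/(x + 2) + (γx + δ)/(x² + 12)


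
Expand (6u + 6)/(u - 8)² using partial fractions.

(6u + 6) = P(u - 8) + Q. At u = 8: Q = 6·8 + 6 = 54. Coeff of u: P = 6
Result: 6/(u - 8) + 54/(u - 8)²


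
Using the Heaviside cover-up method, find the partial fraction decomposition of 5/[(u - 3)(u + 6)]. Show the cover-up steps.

Cover (u - 3): set u=3, get A = 5/(3 + 6) = 5/9. Cover (u + 6): set u=-6, get B = 5/(-6 - 3) = -5/9.
Result: (5/9)/(u - 3) - (5/9)/(u + 6)


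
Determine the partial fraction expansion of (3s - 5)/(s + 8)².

(3s - 5) = A(s + 8) + B. At s = -8: B = 3·(-8) - 5 = -29. Coeff of s: A = 3
Result: 3/(s + 8) - 29/(s + 8)²


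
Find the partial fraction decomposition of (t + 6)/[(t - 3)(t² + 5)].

At t=3: α = (1·3 + 6)/(3² + 5) = 9/14. β = -α = -9/14, γ = 1 - 3·α = -13/14
Result: (9/14)/(t - 3) - ((9/14)t + 13/14)/(t² + 5)


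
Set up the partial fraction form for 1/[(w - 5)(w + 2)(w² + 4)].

Two linear + quadratic: P/(w - 5) + Q/(w + 2) + (Rw + S)/(w² + 4)


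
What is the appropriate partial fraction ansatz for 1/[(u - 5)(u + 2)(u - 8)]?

Three distinct linear factors: A/(u - 5) + B/(u + 2) + C/(u - 8)


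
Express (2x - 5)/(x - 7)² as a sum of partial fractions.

(2x - 5) = A(x - 7) + B. At x = 7: B = 2·7 - 5 = 9. Coeff of x: A = 2
Result: 2/(x - 7) + 9/(x - 7)²


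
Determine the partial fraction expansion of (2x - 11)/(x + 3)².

(2x - 11) = A(x + 3) + B. At x = -3: B = 2·(-3) - 11 = -17. Coeff of x: A = 2
Result: 2/(x + 3) - 17/(x + 3)²


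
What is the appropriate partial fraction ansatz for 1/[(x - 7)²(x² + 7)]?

Repeated linear + quadratic: P/(x - 7) + Q/(x - 7)² + (Rx + S)/(x² + 7)


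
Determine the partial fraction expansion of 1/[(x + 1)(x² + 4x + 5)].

Cover-up at x = -1: A = 1/((-1)² + 4·(-1) + 5) = 1/2. Then B = -A = -1/2, C = -A·(4 - 1) = -3/2
Result: (1/2)/(x + 1) - ((1/2)x + 3/2)/(x² + 4x + 5)


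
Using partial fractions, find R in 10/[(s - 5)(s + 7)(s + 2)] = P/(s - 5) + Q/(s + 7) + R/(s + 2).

Cover-up at s = -2: R = 10/[(-2 - 5)(-2 + 7)] = 10/[(-7)(5)] = -10/35 = -2/7


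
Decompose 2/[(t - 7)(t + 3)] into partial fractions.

2/(t - 7)(t + 3) = A/(t - 7) + B/(t + 3). A = 2/(7 + 3) = 1/5, B = 2/(-3 - 7) = -1/5
Result: (1/5)/(t - 7) - (1/5)/(t + 3)


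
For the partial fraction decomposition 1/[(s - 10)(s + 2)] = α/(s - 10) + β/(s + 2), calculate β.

Cover-up at s = -2: β = 1/(-2 - 10) = -1/12


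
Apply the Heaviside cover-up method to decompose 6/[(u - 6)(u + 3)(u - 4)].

Cover (u - 6), u=6: P = 6/[(6 + 3)(6 - 4)] = 1/3. Cover (u + 3), u=-3: Q = 6/[(-3 - 6)(-3 - 4)] = 2/21. Cover (u - 4), u=4: R = 6/[(4 - 6)(4 + 3)] = -3/7.
Result: (1/3)/(u - 6) + (2/21)/(u + 3) - (3/7)/(u - 4)


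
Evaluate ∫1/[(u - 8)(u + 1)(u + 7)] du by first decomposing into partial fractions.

Cover-up: α = 1/135, β = -1/54, γ = 1/90. Decomposition: (1/135)/(u - 8) - (1/54)/(u + 1) + (1/90)/(u + 7). Integrate each term: (1/135) ln|(u - 8)| - (1/54) ln|(u + 1)| + (1/90) ln|(u + 7)| + C


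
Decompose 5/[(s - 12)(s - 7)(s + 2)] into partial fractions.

Using cover-up method: P = 1/14, Q = -1/9, R = 5/126
Result: (1/14)/(s - 12) - (1/9)/(s - 7) + (5/126)/(s + 2)


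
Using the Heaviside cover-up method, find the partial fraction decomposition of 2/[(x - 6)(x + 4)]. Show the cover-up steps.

Cover (x - 6): set x=6, get P = 2/(6 + 4) = 1/5. Cover (x + 4): set x=-4, get Q = 2/(-4 - 6) = -1/5.
Result: (1/5)/(x - 6) - (1/5)/(x + 4)


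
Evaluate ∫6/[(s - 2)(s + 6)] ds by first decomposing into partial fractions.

Decompose: 6/[(s - 2)(s + 6)] = (3/4)/(s - 2) - (3/4)/(s + 6). Integrate each term: (3/4) ln|(s - 2)| - (3/4) ln|(s + 6)| + C


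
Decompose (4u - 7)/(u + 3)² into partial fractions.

(4u - 7) = α(u + 3) + β. At u = -3: β = 4·(-3) - 7 = -19. Coeff of u: α = 4
Result: 4/(u + 3) - 19/(u + 3)²


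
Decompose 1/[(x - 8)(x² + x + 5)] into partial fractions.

Cover-up at x = 8: P = 1/(8² + 1·8 + 5) = 1/77. Then Q = -P = -1/77, R = -P·(1 + 8) = -9/77
Result: (1/77)/(x - 8) - ((1/77)x + 9/77)/(x² + x + 5)


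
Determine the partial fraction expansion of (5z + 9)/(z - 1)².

(5z + 9) = P(z - 1) + Q. At z = 1: Q = 5·1 + 9 = 14. Coeff of z: P = 5
Result: 5/(z - 1) + 14/(z - 1)²


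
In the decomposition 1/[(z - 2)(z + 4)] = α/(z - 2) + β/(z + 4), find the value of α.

Cover-up at z = 2: α = 1/(2 + 4) = 1/6


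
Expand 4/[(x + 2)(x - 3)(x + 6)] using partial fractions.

Using cover-up method: α = -1/5, β = 4/45, γ = 1/9
Result: (-1/5)/(x + 2) + (4/45)/(x - 3) + (1/9)/(x + 6)


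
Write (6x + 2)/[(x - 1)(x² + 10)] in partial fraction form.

At x=1: A = (6·1 + 2)/(1² + 10) = 8/11. B = -A = -8/11, C = 6 - 1·A = 58/11
Result: (8/11)/(x - 1) - ((8/11)x - 58/11)/(x² + 10)


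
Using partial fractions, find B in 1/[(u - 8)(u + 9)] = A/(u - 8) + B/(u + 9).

Cover-up at u = -9: B = 1/(-9 - 8) = -1/17


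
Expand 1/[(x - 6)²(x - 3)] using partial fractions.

Cover-up at x=3: C = 1/(3 - 6)² = 1/9. Cover-up at x=6: B = 1/(6 - 3) = 1/3. Comparing x² coeff: A = -C = -1/9
Result: (-1/9)/(x - 6) + (1/3)/(x - 6)² + (1/9)/(x - 3)


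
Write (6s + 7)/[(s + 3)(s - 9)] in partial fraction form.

At s=-3: α = (6·(-3) + 7)/(-3 - 9) = 11/12. At s=9: β = (6·9 + 7)/(9 + 3) = 61/12
Result: (11/12)/(s + 3) + (61/12)/(s - 9)


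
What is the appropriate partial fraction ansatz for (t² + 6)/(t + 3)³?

Repeated linear factor (power 3): α/(t + 3) + β/(t + 3)² + γ/(t + 3)³


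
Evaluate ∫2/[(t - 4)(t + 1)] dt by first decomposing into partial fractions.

Decompose: 2/[(t - 4)(t + 1)] = (2/5)/(t - 4) - (2/5)/(t + 1). Integrate each term: (2/5) ln|(t - 4)| - (2/5) ln|(t + 1)| + C


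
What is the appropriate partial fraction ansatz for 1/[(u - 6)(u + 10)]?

Distinct linear factors: α/(u - 6) + β/(u + 10)


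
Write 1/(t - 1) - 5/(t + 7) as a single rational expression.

Common denominator (t - 1)(t + 7). Numerator: 1(t + 7) - 5(t - 1) = (t + 7) - (5t - 5) = -4t + 12
Result: (-4t + 12)/[(t - 1)(t + 7)]


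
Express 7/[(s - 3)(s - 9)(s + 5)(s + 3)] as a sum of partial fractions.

Using Heaviside cover-up: (-7/288)/(s - 3) + (1/144)/(s - 9) - (1/32)/(s + 5) + (7/144)/(s + 3)


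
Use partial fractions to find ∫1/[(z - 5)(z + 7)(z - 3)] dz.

Cover-up: α = 1/24, β = 1/120, γ = -1/20. Decomposition: (1/24)/(z - 5) + (1/120)/(z + 7) - (1/20)/(z - 3). Integrate each term: (1/24) ln|(z - 5)| + (1/120) ln|(z + 7)| - (1/20) ln|(z - 3)| + C


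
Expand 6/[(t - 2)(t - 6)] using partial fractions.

6/(t - 2)(t - 6) = A/(t - 2) + B/(t - 6). A = 6/(2 - 6) = -3/2, B = 6/(6 - 2) = 3/2
Result: (-3/2)/(t - 2) + (3/2)/(t - 6)


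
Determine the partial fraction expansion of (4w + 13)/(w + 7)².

(4w + 13) = A(w + 7) + B. At w = -7: B = 4·(-7) + 13 = -15. Coeff of w: A = 4
Result: 4/(w + 7) - 15/(w + 7)²


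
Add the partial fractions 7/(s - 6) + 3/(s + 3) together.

Common denominator (s - 6)(s + 3). Numerator: 7(s + 3) + 3(s - 6) = (7s + 21) + (3s - 18) = 10s + 3
Result: (10s + 3)/[(s - 6)(s + 3)]


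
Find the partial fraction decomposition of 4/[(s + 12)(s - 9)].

4/(s + 12)(s - 9) = α/(s + 12) + β/(s - 9). α = 4/(-12 - 9) = -4/21, β = 4/(9 + 12) = 4/21
Result: (-4/21)/(s + 12) + (4/21)/(s - 9)


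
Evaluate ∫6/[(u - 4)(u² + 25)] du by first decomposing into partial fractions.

Cover-up at u=4: α = 6/(4²+25) = 6/41. Coeff matching: β = -6/41, γ = -24/41. Decomposition: (6/41)/(u - 4) - ((6/41)u + 24/41)/(u² + 25). Integrate: linear → ln, quadratic → (1/2)ln + arctan: (6/41) ln|(u - 4)| - (3/41) ln(u² + 25) - (24/205) arctan(u/5) + C


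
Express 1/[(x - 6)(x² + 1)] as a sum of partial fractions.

Cover-up at x = 6: α = 1/(6² + 1) = 1/37. Then β = -α = -1/37, γ = -α·(0 + 6) = -6/37
Result: (1/37)/(x - 6) - ((1/37)x + 6/37)/(x² + 1)


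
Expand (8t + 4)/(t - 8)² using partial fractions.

(8t + 4) = α(t - 8) + β. At t = 8: β = 8·8 + 4 = 68. Coeff of t: α = 8
Result: 8/(t - 8) + 68/(t - 8)²


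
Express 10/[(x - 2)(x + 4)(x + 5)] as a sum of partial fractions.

Using cover-up method: P = 5/21, Q = -5/3, R = 10/7
Result: (5/21)/(x - 2) - (5/3)/(x + 4) + (10/7)/(x + 5)


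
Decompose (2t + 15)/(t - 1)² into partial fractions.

(2t + 15) = P(t - 1) + Q. At t = 1: Q = 2·1 + 15 = 17. Coeff of t: P = 2
Result: 2/(t - 1) + 17/(t - 1)²


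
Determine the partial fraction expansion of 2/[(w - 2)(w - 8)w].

Using cover-up method: α = -1/6, β = 1/24, γ = 1/8
Result: (-1/6)/(w - 2) + (1/24)/(w - 8) + (1/8)/w


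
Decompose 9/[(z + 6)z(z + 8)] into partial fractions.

Using cover-up method: P = -3/4, Q = 3/16, R = 9/16
Result: (-3/4)/(z + 6) + (3/16)/z + (9/16)/(z + 8)


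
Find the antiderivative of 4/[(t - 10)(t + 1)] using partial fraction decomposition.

Decompose: 4/[(t - 10)(t + 1)] = (4/11)/(t - 10) - (4/11)/(t + 1). Integrate each term: (4/11) ln|(t - 10)| - (4/11) ln|(t + 1)| + C
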